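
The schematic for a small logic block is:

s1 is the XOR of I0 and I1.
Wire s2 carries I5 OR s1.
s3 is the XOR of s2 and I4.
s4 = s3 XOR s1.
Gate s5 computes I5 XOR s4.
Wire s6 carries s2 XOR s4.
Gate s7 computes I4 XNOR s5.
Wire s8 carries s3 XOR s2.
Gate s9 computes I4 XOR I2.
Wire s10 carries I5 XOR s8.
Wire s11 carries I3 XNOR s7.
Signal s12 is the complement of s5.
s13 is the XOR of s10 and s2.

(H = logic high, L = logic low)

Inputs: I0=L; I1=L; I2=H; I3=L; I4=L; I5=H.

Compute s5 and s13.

s1 = I0 XOR I1 = L XOR L = L
s2 = I5 OR s1 = H OR L = H
s3 = s2 XOR I4 = H XOR L = H
s4 = s3 XOR s1 = H XOR L = H
s5 = I5 XOR s4 = H XOR H = L
s8 = s3 XOR s2 = H XOR H = L
s10 = I5 XOR s8 = H XOR L = H
s13 = s10 XOR s2 = H XOR H = L

s5 = L, s13 = L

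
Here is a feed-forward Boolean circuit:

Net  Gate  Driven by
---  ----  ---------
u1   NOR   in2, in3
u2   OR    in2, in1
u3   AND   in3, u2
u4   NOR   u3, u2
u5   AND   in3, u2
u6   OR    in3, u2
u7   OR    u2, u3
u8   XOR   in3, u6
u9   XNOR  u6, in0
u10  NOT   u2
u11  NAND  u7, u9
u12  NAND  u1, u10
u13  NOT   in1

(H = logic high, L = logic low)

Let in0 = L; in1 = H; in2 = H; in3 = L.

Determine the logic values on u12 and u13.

u1 = in2 NOR in3 = H NOR L = L
u2 = in2 OR in1 = H OR H = H
u10 = NOT u2 = NOT H = L
u12 = u1 NAND u10 = L NAND L = H
u13 = NOT in1 = NOT H = L

u12 = H, u13 = L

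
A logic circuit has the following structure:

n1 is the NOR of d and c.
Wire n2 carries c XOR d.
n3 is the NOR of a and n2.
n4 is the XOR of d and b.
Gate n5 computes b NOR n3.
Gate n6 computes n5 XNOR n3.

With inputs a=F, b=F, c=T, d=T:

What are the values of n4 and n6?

n2 = c XOR d = T XOR T = F
n3 = a NOR n2 = F NOR F = T
n4 = d XOR b = T XOR F = T
n5 = b NOR n3 = F NOR T = F
n6 = n5 XNOR n3 = F XNOR T = F

n4 = T  n6 = F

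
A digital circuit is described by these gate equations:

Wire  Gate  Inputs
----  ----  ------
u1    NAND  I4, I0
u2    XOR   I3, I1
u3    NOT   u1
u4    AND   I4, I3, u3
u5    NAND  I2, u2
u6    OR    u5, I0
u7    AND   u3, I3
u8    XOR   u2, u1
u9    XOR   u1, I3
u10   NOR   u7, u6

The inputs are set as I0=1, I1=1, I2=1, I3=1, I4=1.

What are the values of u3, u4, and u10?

u1 = I4 NAND I0 = 1 NAND 1 = 0
u2 = I3 XOR I1 = 1 XOR 1 = 0
u3 = NOT u1 = NOT 0 = 1
u4 = I4 AND I3 AND u3 = 1 AND 1 AND 1 = 1
u5 = I2 NAND u2 = 1 NAND 0 = 1
u6 = u5 OR I0 = 1 OR 1 = 1
u7 = u3 AND I3 = 1 AND 1 = 1
u10 = u7 NOR u6 = 1 NOR 1 = 0

u3 = 1; u4 = 1; u10 = 0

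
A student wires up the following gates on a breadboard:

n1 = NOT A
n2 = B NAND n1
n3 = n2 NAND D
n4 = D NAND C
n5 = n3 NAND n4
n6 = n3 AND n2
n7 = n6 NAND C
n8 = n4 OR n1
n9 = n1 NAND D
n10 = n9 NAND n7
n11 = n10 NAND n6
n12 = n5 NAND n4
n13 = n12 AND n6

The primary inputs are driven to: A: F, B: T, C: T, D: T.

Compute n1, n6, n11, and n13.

n1 = T  n6 = F  n11 = T  n13 = F

n1 = NOT A = NOT F = T
n2 = B NAND n1 = T NAND T = F
n3 = n2 NAND D = F NAND T = T
n4 = D NAND C = T NAND T = F
n5 = n3 NAND n4 = T NAND F = T
n6 = n3 AND n2 = T AND F = F
n7 = n6 NAND C = F NAND T = T
n9 = n1 NAND D = T NAND T = F
n10 = n9 NAND n7 = F NAND T = T
n11 = n10 NAND n6 = T NAND F = T
n12 = n5 NAND n4 = T NAND F = T
n13 = n12 AND n6 = T AND F = F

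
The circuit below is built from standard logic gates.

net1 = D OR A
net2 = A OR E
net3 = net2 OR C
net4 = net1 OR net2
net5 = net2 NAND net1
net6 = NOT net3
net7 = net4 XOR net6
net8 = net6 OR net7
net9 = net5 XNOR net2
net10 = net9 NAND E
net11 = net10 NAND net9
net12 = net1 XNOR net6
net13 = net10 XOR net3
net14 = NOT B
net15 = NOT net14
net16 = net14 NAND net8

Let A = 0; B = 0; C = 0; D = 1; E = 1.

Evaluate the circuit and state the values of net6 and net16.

net1 = D OR A = 1 OR 0 = 1
net2 = A OR E = 0 OR 1 = 1
net3 = net2 OR C = 1 OR 0 = 1
net4 = net1 OR net2 = 1 OR 1 = 1
net6 = NOT net3 = NOT 1 = 0
net7 = net4 XOR net6 = 1 XOR 0 = 1
net8 = net6 OR net7 = 0 OR 1 = 1
net14 = NOT B = NOT 0 = 1
net16 = net14 NAND net8 = 1 NAND 1 = 0

net6 = 0, net16 = 0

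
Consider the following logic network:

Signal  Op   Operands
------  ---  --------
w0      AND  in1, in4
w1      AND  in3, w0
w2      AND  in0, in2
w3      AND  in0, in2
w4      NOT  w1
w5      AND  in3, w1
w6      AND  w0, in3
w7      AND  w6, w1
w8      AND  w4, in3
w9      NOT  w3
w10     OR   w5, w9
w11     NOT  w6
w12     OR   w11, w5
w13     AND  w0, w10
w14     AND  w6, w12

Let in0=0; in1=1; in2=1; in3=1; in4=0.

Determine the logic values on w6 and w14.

w6 = 0, w14 = 0

w0 = in1 AND in4 = 1 AND 0 = 0
w1 = in3 AND w0 = 1 AND 0 = 0
w5 = in3 AND w1 = 1 AND 0 = 0
w6 = w0 AND in3 = 0 AND 1 = 0
w11 = NOT w6 = NOT 0 = 1
w12 = w11 OR w5 = 1 OR 0 = 1
w14 = w6 AND w12 = 0 AND 1 = 0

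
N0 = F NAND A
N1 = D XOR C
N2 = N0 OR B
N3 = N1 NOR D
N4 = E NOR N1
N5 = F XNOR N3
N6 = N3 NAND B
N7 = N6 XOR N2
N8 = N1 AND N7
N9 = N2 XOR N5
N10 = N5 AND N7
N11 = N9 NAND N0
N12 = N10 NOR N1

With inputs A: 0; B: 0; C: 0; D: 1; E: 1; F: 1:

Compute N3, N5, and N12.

N3 = 0; N5 = 0; N12 = 0

N0 = F NAND A = 1 NAND 0 = 1
N1 = D XOR C = 1 XOR 0 = 1
N2 = N0 OR B = 1 OR 0 = 1
N3 = N1 NOR D = 1 NOR 1 = 0
N5 = F XNOR N3 = 1 XNOR 0 = 0
N6 = N3 NAND B = 0 NAND 0 = 1
N7 = N6 XOR N2 = 1 XOR 1 = 0
N10 = N5 AND N7 = 0 AND 0 = 0
N12 = N10 NOR N1 = 0 NOR 1 = 0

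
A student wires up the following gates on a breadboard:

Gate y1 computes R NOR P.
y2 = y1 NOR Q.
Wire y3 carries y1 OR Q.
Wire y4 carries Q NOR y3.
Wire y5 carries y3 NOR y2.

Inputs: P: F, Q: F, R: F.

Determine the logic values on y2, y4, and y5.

y1 = R NOR P = F NOR F = T
y2 = y1 NOR Q = T NOR F = F
y3 = y1 OR Q = T OR F = T
y4 = Q NOR y3 = F NOR T = F
y5 = y3 NOR y2 = T NOR F = F

y2 = F  y4 = F  y5 = F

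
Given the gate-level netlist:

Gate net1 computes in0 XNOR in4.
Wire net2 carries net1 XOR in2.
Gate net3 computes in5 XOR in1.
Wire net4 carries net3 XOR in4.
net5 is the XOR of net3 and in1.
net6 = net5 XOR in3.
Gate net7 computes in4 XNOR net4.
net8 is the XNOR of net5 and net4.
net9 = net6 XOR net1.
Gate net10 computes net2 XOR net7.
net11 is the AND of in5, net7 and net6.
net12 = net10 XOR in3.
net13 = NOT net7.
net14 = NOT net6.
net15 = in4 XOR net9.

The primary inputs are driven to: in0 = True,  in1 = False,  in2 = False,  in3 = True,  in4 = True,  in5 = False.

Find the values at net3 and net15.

net3 = False; net15 = True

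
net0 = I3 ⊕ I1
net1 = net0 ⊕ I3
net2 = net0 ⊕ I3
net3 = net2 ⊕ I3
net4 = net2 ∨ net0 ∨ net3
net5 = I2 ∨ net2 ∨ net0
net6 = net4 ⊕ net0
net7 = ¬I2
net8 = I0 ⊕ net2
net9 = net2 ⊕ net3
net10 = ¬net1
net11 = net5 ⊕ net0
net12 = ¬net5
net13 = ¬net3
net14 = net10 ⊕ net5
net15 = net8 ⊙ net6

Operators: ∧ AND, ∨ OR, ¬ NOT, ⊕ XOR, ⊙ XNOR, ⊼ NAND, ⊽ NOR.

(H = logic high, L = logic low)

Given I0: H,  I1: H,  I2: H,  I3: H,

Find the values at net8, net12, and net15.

net8 = L, net12 = L, net15 = L

net0 = I3 XOR I1 = H XOR H = L
net2 = net0 XOR I3 = L XOR H = H
net3 = net2 XOR I3 = H XOR H = L
net4 = net2 OR net0 OR net3 = H OR L OR L = H
net5 = I2 OR net2 OR net0 = H OR H OR L = H
net6 = net4 XOR net0 = H XOR L = H
net8 = I0 XOR net2 = H XOR H = L
net12 = NOT net5 = NOT H = L
net15 = net8 XNOR net6 = L XNOR H = L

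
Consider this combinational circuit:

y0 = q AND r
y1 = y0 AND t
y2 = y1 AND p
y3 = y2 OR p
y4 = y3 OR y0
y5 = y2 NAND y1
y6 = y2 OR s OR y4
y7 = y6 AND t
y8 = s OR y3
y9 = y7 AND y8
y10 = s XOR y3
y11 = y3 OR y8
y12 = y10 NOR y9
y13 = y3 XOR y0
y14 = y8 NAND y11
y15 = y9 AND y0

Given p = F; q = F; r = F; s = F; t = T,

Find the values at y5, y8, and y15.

y0 = q AND r = F AND F = F
y1 = y0 AND t = F AND T = F
y2 = y1 AND p = F AND F = F
y3 = y2 OR p = F OR F = F
y4 = y3 OR y0 = F OR F = F
y5 = y2 NAND y1 = F NAND F = T
y6 = y2 OR s OR y4 = F OR F OR F = F
y7 = y6 AND t = F AND T = F
y8 = s OR y3 = F OR F = F
y9 = y7 AND y8 = F AND F = F
y15 = y9 AND y0 = F AND F = F

y5 = T  y8 = F  y15 = F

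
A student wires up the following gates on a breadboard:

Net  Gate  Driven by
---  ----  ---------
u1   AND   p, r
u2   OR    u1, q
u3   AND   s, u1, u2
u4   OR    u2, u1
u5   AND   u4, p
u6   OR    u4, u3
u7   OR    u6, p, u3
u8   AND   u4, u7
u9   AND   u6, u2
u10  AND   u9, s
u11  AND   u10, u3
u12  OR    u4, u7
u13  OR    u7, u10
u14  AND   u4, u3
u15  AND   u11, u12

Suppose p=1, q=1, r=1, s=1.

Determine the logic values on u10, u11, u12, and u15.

u10 = 1; u11 = 1; u12 = 1; u15 = 1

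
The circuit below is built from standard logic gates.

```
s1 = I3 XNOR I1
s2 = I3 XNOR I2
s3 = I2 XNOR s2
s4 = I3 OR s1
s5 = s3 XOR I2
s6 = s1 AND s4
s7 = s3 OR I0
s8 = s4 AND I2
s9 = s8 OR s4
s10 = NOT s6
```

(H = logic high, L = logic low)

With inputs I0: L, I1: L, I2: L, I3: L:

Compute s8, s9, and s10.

s1 = I3 XNOR I1 = L XNOR L = H
s4 = I3 OR s1 = L OR H = H
s6 = s1 AND s4 = H AND H = H
s8 = s4 AND I2 = H AND L = L
s9 = s8 OR s4 = L OR H = H
s10 = NOT s6 = NOT H = L

s8 = L, s9 = H, s10 = L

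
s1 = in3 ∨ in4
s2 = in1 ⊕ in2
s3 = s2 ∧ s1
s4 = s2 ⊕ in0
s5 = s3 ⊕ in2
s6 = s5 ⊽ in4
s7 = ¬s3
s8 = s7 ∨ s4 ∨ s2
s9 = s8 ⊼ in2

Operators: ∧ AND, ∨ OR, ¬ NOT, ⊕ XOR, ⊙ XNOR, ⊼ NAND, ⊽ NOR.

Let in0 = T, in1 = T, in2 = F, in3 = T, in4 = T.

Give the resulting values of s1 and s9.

s1 = in3 OR in4 = T OR T = T
s2 = in1 XOR in2 = T XOR F = T
s3 = s2 AND s1 = T AND T = T
s4 = s2 XOR in0 = T XOR T = F
s7 = NOT s3 = NOT T = F
s8 = s7 OR s4 OR s2 = F OR F OR T = T
s9 = s8 NAND in2 = T NAND F = T

s1 = T; s9 = T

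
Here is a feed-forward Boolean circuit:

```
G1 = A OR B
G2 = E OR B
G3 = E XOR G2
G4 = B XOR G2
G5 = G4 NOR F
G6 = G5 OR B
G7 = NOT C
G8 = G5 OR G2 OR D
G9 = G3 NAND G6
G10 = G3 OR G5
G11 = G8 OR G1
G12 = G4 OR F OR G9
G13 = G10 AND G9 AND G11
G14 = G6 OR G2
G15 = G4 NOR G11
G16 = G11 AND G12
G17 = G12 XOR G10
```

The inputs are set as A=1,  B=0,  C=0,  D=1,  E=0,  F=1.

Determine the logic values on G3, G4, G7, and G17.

G2 = E OR B = 0 OR 0 = 0
G3 = E XOR G2 = 0 XOR 0 = 0
G4 = B XOR G2 = 0 XOR 0 = 0
G5 = G4 NOR F = 0 NOR 1 = 0
G6 = G5 OR B = 0 OR 0 = 0
G7 = NOT C = NOT 0 = 1
G9 = G3 NAND G6 = 0 NAND 0 = 1
G10 = G3 OR G5 = 0 OR 0 = 0
G12 = G4 OR F OR G9 = 0 OR 1 OR 1 = 1
G17 = G12 XOR G10 = 1 XOR 0 = 1

G3 = 0, G4 = 0, G7 = 1, G17 = 1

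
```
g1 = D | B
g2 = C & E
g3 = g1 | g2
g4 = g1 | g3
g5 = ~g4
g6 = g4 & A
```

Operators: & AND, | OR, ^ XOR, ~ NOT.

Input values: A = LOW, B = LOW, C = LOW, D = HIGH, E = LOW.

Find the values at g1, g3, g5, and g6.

g1 = HIGH; g3 = HIGH; g5 = LOW; g6 = LOW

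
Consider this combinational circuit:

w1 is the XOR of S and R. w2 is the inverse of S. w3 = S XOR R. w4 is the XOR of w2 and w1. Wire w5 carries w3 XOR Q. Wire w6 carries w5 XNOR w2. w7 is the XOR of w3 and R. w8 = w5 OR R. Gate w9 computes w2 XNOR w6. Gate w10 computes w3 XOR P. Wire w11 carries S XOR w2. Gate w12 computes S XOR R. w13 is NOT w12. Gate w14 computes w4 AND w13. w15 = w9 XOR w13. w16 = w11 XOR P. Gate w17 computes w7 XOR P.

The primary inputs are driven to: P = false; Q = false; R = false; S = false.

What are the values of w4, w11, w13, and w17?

w4 = true  w11 = true  w13 = true  w17 = false

w1 = S XOR R = false XOR false = false
w2 = NOT S = NOT false = true
w3 = S XOR R = false XOR false = false
w4 = w2 XOR w1 = true XOR false = true
w7 = w3 XOR R = false XOR false = false
w11 = S XOR w2 = false XOR true = true
w12 = S XOR R = false XOR false = false
w13 = NOT w12 = NOT false = true
w17 = w7 XOR P = false XOR false = false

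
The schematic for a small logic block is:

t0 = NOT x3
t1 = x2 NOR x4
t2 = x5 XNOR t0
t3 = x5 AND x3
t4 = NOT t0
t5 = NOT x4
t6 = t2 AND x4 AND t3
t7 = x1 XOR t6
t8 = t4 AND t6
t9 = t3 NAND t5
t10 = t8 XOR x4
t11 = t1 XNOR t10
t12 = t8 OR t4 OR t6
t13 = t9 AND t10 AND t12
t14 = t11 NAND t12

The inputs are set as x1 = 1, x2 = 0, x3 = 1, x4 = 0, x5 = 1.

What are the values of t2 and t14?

t0 = NOT x3 = NOT 1 = 0
t1 = x2 NOR x4 = 0 NOR 0 = 1
t2 = x5 XNOR t0 = 1 XNOR 0 = 0
t3 = x5 AND x3 = 1 AND 1 = 1
t4 = NOT t0 = NOT 0 = 1
t6 = t2 AND x4 AND t3 = 0 AND 0 AND 1 = 0
t8 = t4 AND t6 = 1 AND 0 = 0
t10 = t8 XOR x4 = 0 XOR 0 = 0
t11 = t1 XNOR t10 = 1 XNOR 0 = 0
t12 = t8 OR t4 OR t6 = 0 OR 1 OR 0 = 1
t14 = t11 NAND t12 = 0 NAND 1 = 1

t2 = 0  t14 = 1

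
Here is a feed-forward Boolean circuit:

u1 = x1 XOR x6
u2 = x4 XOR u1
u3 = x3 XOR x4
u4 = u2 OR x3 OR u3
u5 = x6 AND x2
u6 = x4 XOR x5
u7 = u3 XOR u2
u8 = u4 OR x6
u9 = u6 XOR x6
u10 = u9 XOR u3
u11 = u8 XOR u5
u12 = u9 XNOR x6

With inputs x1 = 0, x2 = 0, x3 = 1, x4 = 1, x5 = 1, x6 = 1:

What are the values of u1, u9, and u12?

u1 = x1 XOR x6 = 0 XOR 1 = 1
u6 = x4 XOR x5 = 1 XOR 1 = 0
u9 = u6 XOR x6 = 0 XOR 1 = 1
u12 = u9 XNOR x6 = 1 XNOR 1 = 1

u1 = 1, u9 = 1, u12 = 1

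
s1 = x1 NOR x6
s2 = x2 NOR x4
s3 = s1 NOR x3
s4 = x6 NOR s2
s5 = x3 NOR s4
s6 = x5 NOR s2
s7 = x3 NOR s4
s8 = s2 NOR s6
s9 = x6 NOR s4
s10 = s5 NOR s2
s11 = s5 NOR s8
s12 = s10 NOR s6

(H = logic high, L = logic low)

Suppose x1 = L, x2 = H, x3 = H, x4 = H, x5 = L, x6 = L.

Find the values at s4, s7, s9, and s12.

s2 = x2 NOR x4 = H NOR H = L
s4 = x6 NOR s2 = L NOR L = H
s5 = x3 NOR s4 = H NOR H = L
s6 = x5 NOR s2 = L NOR L = H
s7 = x3 NOR s4 = H NOR H = L
s9 = x6 NOR s4 = L NOR H = L
s10 = s5 NOR s2 = L NOR L = H
s12 = s10 NOR s6 = H NOR H = L

s4 = H, s7 = L, s9 = L, s12 = L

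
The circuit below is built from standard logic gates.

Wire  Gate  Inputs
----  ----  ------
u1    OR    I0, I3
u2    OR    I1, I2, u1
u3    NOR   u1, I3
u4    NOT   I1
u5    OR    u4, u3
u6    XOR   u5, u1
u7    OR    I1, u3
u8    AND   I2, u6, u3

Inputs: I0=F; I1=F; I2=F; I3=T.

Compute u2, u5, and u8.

u2 = T; u5 = T; u8 = F

u1 = I0 OR I3 = F OR T = T
u2 = I1 OR I2 OR u1 = F OR F OR T = T
u3 = u1 NOR I3 = T NOR T = F
u4 = NOT I1 = NOT F = T
u5 = u4 OR u3 = T OR F = T
u6 = u5 XOR u1 = T XOR T = F
u8 = I2 AND u6 AND u3 = F AND F AND F = F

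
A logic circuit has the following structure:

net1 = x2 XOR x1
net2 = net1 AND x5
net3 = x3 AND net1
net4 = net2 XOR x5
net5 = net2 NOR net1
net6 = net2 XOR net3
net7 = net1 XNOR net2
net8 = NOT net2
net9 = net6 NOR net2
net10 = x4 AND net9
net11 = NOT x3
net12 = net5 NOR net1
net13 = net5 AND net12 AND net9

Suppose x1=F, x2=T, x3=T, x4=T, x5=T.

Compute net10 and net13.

net10 = F; net13 = F

net1 = x2 XOR x1 = T XOR F = T
net2 = net1 AND x5 = T AND T = T
net3 = x3 AND net1 = T AND T = T
net5 = net2 NOR net1 = T NOR T = F
net6 = net2 XOR net3 = T XOR T = F
net9 = net6 NOR net2 = F NOR T = F
net10 = x4 AND net9 = T AND F = F
net12 = net5 NOR net1 = F NOR T = F
net13 = net5 AND net12 AND net9 = F AND F AND F = F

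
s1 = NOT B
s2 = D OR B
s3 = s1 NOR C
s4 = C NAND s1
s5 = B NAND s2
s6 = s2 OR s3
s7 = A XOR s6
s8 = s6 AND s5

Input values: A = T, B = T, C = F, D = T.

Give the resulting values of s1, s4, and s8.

s1 = F, s4 = T, s8 = F

s1 = NOT B = NOT T = F
s2 = D OR B = T OR T = T
s3 = s1 NOR C = F NOR F = T
s4 = C NAND s1 = F NAND F = T
s5 = B NAND s2 = T NAND T = F
s6 = s2 OR s3 = T OR T = T
s8 = s6 AND s5 = T AND F = F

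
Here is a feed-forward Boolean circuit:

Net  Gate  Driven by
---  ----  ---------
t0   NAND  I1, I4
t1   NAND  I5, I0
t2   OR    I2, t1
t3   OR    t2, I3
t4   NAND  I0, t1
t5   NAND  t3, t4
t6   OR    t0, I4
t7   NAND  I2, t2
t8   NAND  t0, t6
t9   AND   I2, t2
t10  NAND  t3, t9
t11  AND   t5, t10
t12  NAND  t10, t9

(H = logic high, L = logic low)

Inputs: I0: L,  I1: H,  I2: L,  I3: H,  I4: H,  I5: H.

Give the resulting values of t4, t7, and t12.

t1 = I5 NAND I0 = H NAND L = H
t2 = I2 OR t1 = L OR H = H
t3 = t2 OR I3 = H OR H = H
t4 = I0 NAND t1 = L NAND H = H
t7 = I2 NAND t2 = L NAND H = H
t9 = I2 AND t2 = L AND H = L
t10 = t3 NAND t9 = H NAND L = H
t12 = t10 NAND t9 = H NAND L = H

t4 = H, t7 = H, t12 = H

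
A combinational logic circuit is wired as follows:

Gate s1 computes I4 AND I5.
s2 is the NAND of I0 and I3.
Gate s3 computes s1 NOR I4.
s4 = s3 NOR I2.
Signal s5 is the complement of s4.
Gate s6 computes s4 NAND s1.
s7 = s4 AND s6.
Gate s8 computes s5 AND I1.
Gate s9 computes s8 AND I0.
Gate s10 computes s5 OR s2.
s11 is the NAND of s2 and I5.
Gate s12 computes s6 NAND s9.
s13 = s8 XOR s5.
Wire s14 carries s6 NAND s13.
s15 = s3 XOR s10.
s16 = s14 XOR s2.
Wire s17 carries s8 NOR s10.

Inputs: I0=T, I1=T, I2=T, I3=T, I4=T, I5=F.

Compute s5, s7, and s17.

s5 = T, s7 = F, s17 = F

s1 = I4 AND I5 = T AND F = F
s2 = I0 NAND I3 = T NAND T = F
s3 = s1 NOR I4 = F NOR T = F
s4 = s3 NOR I2 = F NOR T = F
s5 = NOT s4 = NOT F = T
s6 = s4 NAND s1 = F NAND F = T
s7 = s4 AND s6 = F AND T = F
s8 = s5 AND I1 = T AND T = T
s10 = s5 OR s2 = T OR F = T
s17 = s8 NOR s10 = T NOR T = F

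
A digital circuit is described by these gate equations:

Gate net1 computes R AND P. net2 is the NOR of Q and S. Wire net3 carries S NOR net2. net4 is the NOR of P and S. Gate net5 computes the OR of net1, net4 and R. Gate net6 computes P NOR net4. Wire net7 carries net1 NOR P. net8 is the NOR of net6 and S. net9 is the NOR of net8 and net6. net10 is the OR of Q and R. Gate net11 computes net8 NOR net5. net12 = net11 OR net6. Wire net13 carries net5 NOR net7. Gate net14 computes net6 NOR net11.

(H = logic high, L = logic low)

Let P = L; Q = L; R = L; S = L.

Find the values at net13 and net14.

net13 = L  net14 = H

net1 = R AND P = L AND L = L
net4 = P NOR S = L NOR L = H
net5 = net1 OR net4 OR R = L OR H OR L = H
net6 = P NOR net4 = L NOR H = L
net7 = net1 NOR P = L NOR L = H
net8 = net6 NOR S = L NOR L = H
net11 = net8 NOR net5 = H NOR H = L
net13 = net5 NOR net7 = H NOR H = L
net14 = net6 NOR net11 = L NOR L = H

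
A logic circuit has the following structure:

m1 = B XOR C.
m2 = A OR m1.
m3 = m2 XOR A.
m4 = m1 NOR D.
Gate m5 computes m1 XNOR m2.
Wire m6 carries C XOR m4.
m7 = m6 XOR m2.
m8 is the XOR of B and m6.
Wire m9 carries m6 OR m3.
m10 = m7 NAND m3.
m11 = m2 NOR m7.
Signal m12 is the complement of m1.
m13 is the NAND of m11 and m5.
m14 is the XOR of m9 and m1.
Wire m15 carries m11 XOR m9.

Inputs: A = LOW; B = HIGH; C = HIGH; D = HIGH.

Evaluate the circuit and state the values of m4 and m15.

m1 = B XOR C = HIGH XOR HIGH = LOW
m2 = A OR m1 = LOW OR LOW = LOW
m3 = m2 XOR A = LOW XOR LOW = LOW
m4 = m1 NOR D = LOW NOR HIGH = LOW
m6 = C XOR m4 = HIGH XOR LOW = HIGH
m7 = m6 XOR m2 = HIGH XOR LOW = HIGH
m9 = m6 OR m3 = HIGH OR LOW = HIGH
m11 = m2 NOR m7 = LOW NOR HIGH = LOW
m15 = m11 XOR m9 = LOW XOR HIGH = HIGH

m4 = LOW; m15 = HIGH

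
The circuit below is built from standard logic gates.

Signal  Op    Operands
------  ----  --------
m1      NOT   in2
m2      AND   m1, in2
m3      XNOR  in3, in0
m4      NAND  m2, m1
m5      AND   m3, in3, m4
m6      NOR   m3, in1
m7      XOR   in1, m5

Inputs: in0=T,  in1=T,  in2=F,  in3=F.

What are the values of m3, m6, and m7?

m1 = NOT in2 = NOT F = T
m2 = m1 AND in2 = T AND F = F
m3 = in3 XNOR in0 = F XNOR T = F
m4 = m2 NAND m1 = F NAND T = T
m5 = m3 AND in3 AND m4 = F AND F AND T = F
m6 = m3 NOR in1 = F NOR T = F
m7 = in1 XOR m5 = T XOR F = T

m3 = F, m6 = F, m7 = T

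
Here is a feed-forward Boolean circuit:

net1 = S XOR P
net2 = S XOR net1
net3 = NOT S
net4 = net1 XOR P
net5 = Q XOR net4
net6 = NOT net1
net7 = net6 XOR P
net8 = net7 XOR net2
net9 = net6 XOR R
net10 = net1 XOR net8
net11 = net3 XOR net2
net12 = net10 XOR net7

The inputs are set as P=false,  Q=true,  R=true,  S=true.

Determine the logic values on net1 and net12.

net1 = S XOR P = true XOR false = true
net2 = S XOR net1 = true XOR true = false
net6 = NOT net1 = NOT true = false
net7 = net6 XOR P = false XOR false = false
net8 = net7 XOR net2 = false XOR false = false
net10 = net1 XOR net8 = true XOR false = true
net12 = net10 XOR net7 = true XOR false = true

net1 = true, net12 = true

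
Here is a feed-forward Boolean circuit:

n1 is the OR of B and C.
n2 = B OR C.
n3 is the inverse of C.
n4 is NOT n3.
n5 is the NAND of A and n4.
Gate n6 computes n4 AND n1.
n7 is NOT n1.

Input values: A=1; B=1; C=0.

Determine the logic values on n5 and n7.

n5 = 1; n7 = 0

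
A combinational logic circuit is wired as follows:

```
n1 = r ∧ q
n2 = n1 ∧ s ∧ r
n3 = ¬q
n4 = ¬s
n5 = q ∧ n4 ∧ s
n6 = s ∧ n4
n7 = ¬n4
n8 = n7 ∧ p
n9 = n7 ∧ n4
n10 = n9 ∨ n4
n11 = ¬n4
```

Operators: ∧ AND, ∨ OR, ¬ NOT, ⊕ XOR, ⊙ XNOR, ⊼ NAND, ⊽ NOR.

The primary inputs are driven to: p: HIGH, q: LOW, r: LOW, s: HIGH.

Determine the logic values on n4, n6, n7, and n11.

n4 = LOW  n6 = LOW  n7 = HIGH  n11 = HIGH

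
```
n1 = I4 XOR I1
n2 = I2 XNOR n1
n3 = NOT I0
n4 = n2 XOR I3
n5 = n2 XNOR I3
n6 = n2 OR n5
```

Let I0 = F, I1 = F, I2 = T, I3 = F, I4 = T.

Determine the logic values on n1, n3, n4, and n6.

n1 = I4 XOR I1 = T XOR F = T
n2 = I2 XNOR n1 = T XNOR T = T
n3 = NOT I0 = NOT F = T
n4 = n2 XOR I3 = T XOR F = T
n5 = n2 XNOR I3 = T XNOR F = F
n6 = n2 OR n5 = T OR F = T

n1 = T, n3 = T, n4 = T, n6 = T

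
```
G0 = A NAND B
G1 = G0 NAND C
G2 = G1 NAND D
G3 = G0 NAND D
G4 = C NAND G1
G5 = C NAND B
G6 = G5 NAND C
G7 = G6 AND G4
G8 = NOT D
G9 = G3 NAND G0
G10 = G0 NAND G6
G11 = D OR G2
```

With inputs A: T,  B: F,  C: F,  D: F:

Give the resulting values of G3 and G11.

G3 = T, G11 = T

G0 = A NAND B = T NAND F = T
G1 = G0 NAND C = T NAND F = T
G2 = G1 NAND D = T NAND F = T
G3 = G0 NAND D = T NAND F = T
G11 = D OR G2 = F OR T = T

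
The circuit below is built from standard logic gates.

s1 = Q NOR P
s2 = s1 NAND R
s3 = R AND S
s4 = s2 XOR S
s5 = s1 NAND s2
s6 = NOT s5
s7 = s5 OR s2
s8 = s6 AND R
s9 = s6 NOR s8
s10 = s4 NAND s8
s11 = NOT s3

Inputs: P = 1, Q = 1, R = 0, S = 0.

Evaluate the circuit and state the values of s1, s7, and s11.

s1 = Q NOR P = 1 NOR 1 = 0
s2 = s1 NAND R = 0 NAND 0 = 1
s3 = R AND S = 0 AND 0 = 0
s5 = s1 NAND s2 = 0 NAND 1 = 1
s7 = s5 OR s2 = 1 OR 1 = 1
s11 = NOT s3 = NOT 0 = 1

s1 = 0  s7 = 1  s11 = 1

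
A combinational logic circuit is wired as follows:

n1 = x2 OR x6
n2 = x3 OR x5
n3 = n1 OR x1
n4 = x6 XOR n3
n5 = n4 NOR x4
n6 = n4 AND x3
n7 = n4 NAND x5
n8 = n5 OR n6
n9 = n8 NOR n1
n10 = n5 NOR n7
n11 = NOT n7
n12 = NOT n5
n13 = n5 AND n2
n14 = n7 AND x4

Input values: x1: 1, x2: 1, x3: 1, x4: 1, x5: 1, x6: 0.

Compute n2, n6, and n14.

n1 = x2 OR x6 = 1 OR 0 = 1
n2 = x3 OR x5 = 1 OR 1 = 1
n3 = n1 OR x1 = 1 OR 1 = 1
n4 = x6 XOR n3 = 0 XOR 1 = 1
n6 = n4 AND x3 = 1 AND 1 = 1
n7 = n4 NAND x5 = 1 NAND 1 = 0
n14 = n7 AND x4 = 0 AND 1 = 0

n2 = 1, n6 = 1, n14 = 0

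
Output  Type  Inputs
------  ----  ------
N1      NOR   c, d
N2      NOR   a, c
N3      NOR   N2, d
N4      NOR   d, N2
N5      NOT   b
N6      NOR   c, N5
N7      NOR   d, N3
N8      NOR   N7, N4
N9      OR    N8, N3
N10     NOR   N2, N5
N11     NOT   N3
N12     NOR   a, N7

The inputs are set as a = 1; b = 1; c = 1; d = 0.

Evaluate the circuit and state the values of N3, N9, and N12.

N2 = a NOR c = 1 NOR 1 = 0
N3 = N2 NOR d = 0 NOR 0 = 1
N4 = d NOR N2 = 0 NOR 0 = 1
N7 = d NOR N3 = 0 NOR 1 = 0
N8 = N7 NOR N4 = 0 NOR 1 = 0
N9 = N8 OR N3 = 0 OR 1 = 1
N12 = a NOR N7 = 1 NOR 0 = 0

N3 = 1, N9 = 1, N12 = 0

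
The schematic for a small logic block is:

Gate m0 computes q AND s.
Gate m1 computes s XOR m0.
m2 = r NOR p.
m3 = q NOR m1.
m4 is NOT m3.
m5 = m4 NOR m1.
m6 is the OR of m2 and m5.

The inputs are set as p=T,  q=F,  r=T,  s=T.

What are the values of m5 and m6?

m0 = q AND s = F AND T = F
m1 = s XOR m0 = T XOR F = T
m2 = r NOR p = T NOR T = F
m3 = q NOR m1 = F NOR T = F
m4 = NOT m3 = NOT F = T
m5 = m4 NOR m1 = T NOR T = F
m6 = m2 OR m5 = F OR F = F

m5 = F  m6 = F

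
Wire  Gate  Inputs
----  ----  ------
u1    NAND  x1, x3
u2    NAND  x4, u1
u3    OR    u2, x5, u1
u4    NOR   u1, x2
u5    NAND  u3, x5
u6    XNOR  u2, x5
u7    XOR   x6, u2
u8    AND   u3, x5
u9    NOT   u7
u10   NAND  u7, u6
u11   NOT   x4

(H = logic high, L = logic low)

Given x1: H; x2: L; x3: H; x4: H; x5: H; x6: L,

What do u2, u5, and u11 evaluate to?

u1 = x1 NAND x3 = H NAND H = L
u2 = x4 NAND u1 = H NAND L = H
u3 = u2 OR x5 OR u1 = H OR H OR L = H
u5 = u3 NAND x5 = H NAND H = L
u11 = NOT x4 = NOT H = L

u2 = H, u5 = L, u11 = L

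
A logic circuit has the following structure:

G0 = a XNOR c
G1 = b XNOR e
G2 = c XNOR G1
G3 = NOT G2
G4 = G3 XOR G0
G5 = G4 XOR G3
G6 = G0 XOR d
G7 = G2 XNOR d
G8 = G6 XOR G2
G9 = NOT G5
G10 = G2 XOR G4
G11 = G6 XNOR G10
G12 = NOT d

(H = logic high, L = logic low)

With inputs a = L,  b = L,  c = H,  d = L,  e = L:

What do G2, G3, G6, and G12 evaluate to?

G0 = a XNOR c = L XNOR H = L
G1 = b XNOR e = L XNOR L = H
G2 = c XNOR G1 = H XNOR H = H
G3 = NOT G2 = NOT H = L
G6 = G0 XOR d = L XOR L = L
G12 = NOT d = NOT L = H

G2 = H  G3 = L  G6 = L  G12 = H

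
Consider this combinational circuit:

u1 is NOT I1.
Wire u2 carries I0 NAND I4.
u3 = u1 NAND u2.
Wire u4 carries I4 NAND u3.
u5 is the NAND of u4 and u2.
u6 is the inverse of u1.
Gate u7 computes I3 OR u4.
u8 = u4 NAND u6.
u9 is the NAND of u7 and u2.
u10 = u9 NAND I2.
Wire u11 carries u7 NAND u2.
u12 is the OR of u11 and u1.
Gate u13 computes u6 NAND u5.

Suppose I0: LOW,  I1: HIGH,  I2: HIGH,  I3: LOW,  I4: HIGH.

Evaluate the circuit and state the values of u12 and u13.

u1 = NOT I1 = NOT HIGH = LOW
u2 = I0 NAND I4 = LOW NAND HIGH = HIGH
u3 = u1 NAND u2 = LOW NAND HIGH = HIGH
u4 = I4 NAND u3 = HIGH NAND HIGH = LOW
u5 = u4 NAND u2 = LOW NAND HIGH = HIGH
u6 = NOT u1 = NOT LOW = HIGH
u7 = I3 OR u4 = LOW OR LOW = LOW
u11 = u7 NAND u2 = LOW NAND HIGH = HIGH
u12 = u11 OR u1 = HIGH OR LOW = HIGH
u13 = u6 NAND u5 = HIGH NAND HIGH = LOW

u12 = HIGH  u13 = LOW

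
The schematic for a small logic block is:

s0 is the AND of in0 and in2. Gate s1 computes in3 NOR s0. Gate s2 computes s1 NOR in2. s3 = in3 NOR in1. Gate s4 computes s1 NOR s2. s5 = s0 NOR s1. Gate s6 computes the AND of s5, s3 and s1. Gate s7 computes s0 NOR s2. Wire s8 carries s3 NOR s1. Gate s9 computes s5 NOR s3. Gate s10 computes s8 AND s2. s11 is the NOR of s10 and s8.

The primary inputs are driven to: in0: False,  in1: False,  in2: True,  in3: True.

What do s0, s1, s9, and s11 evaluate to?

s0 = in0 AND in2 = False AND True = False
s1 = in3 NOR s0 = True NOR False = False
s2 = s1 NOR in2 = False NOR True = False
s3 = in3 NOR in1 = True NOR False = False
s5 = s0 NOR s1 = False NOR False = True
s8 = s3 NOR s1 = False NOR False = True
s9 = s5 NOR s3 = True NOR False = False
s10 = s8 AND s2 = True AND False = False
s11 = s10 NOR s8 = False NOR True = False

s0 = False, s1 = False, s9 = False, s11 = False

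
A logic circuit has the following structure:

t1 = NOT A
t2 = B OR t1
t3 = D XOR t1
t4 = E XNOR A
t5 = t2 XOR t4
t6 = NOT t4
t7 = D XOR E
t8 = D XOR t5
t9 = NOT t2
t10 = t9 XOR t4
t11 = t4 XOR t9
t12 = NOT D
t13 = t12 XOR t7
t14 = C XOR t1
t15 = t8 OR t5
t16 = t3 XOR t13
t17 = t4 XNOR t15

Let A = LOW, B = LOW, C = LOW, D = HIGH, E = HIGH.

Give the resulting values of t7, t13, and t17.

t7 = LOW, t13 = LOW, t17 = LOW

t1 = NOT A = NOT LOW = HIGH
t2 = B OR t1 = LOW OR HIGH = HIGH
t4 = E XNOR A = HIGH XNOR LOW = LOW
t5 = t2 XOR t4 = HIGH XOR LOW = HIGH
t7 = D XOR E = HIGH XOR HIGH = LOW
t8 = D XOR t5 = HIGH XOR HIGH = LOW
t12 = NOT D = NOT HIGH = LOW
t13 = t12 XOR t7 = LOW XOR LOW = LOW
t15 = t8 OR t5 = LOW OR HIGH = HIGH
t17 = t4 XNOR t15 = LOW XNOR HIGH = LOW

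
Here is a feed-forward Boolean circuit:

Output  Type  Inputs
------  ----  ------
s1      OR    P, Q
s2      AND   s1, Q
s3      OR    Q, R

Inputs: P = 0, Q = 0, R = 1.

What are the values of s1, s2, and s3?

s1 = 0, s2 = 0, s3 = 1

s1 = P OR Q = 0 OR 0 = 0
s2 = s1 AND Q = 0 AND 0 = 0
s3 = Q OR R = 0 OR 1 = 1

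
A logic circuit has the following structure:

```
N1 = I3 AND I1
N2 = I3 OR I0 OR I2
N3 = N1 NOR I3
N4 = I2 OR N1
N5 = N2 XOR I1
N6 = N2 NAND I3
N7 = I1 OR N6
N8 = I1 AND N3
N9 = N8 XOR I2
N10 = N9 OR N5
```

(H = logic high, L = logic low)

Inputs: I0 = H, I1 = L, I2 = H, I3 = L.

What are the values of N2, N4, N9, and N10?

N1 = I3 AND I1 = L AND L = L
N2 = I3 OR I0 OR I2 = L OR H OR H = H
N3 = N1 NOR I3 = L NOR L = H
N4 = I2 OR N1 = H OR L = H
N5 = N2 XOR I1 = H XOR L = H
N8 = I1 AND N3 = L AND H = L
N9 = N8 XOR I2 = L XOR H = H
N10 = N9 OR N5 = H OR H = H

N2 = H, N4 = H, N9 = H, N10 = H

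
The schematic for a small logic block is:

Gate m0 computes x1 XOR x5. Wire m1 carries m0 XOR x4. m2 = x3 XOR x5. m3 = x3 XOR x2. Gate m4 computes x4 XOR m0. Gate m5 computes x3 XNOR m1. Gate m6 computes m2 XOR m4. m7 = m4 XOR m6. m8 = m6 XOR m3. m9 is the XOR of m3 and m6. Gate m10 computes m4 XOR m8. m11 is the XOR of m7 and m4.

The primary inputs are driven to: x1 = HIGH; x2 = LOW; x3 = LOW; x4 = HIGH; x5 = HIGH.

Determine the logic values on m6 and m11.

m6 = LOW, m11 = LOW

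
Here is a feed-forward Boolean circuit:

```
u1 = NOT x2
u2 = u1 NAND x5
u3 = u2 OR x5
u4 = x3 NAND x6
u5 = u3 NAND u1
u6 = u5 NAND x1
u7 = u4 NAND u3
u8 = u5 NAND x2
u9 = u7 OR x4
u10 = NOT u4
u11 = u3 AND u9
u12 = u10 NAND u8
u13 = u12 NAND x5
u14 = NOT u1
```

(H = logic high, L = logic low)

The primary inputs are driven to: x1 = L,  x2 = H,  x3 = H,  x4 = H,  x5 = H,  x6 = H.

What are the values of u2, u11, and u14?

u2 = H, u11 = H, u14 = H

u1 = NOT x2 = NOT H = L
u2 = u1 NAND x5 = L NAND H = H
u3 = u2 OR x5 = H OR H = H
u4 = x3 NAND x6 = H NAND H = L
u7 = u4 NAND u3 = L NAND H = H
u9 = u7 OR x4 = H OR H = H
u11 = u3 AND u9 = H AND H = H
u14 = NOT u1 = NOT L = H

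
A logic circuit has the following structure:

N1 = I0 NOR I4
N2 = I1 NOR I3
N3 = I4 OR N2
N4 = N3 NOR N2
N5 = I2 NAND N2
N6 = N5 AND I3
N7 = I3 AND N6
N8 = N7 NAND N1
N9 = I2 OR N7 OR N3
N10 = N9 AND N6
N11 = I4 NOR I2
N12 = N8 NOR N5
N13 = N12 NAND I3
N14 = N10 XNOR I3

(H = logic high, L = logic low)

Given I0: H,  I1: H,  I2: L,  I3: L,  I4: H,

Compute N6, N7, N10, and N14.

N6 = L  N7 = L  N10 = L  N14 = H

N2 = I1 NOR I3 = H NOR L = L
N3 = I4 OR N2 = H OR L = H
N5 = I2 NAND N2 = L NAND L = H
N6 = N5 AND I3 = H AND L = L
N7 = I3 AND N6 = L AND L = L
N9 = I2 OR N7 OR N3 = L OR L OR H = H
N10 = N9 AND N6 = H AND L = L
N14 = N10 XNOR I3 = L XNOR L = H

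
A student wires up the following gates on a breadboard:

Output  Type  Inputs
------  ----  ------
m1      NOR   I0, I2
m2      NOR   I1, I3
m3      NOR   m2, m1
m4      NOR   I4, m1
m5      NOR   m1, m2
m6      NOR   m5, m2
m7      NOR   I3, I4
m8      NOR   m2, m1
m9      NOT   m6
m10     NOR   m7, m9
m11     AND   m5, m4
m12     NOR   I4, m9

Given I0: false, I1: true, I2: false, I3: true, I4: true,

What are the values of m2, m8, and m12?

m2 = false, m8 = false, m12 = false

m1 = I0 NOR I2 = false NOR false = true
m2 = I1 NOR I3 = true NOR true = false
m5 = m1 NOR m2 = true NOR false = false
m6 = m5 NOR m2 = false NOR false = true
m8 = m2 NOR m1 = false NOR true = false
m9 = NOT m6 = NOT true = false
m12 = I4 NOR m9 = true NOR false = false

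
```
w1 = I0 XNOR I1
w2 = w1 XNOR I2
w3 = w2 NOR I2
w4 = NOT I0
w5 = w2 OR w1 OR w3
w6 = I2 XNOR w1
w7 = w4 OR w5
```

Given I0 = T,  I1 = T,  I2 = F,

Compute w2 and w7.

w2 = F, w7 = T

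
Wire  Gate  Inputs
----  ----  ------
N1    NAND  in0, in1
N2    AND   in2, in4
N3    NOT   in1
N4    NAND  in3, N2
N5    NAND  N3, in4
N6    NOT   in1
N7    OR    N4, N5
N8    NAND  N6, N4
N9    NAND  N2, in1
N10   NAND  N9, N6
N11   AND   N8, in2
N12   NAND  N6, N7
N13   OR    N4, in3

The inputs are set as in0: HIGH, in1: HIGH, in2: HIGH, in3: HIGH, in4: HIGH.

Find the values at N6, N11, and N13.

N6 = LOW  N11 = HIGH  N13 = HIGH

N2 = in2 AND in4 = HIGH AND HIGH = HIGH
N4 = in3 NAND N2 = HIGH NAND HIGH = LOW
N6 = NOT in1 = NOT HIGH = LOW
N8 = N6 NAND N4 = LOW NAND LOW = HIGH
N11 = N8 AND in2 = HIGH AND HIGH = HIGH
N13 = N4 OR in3 = LOW OR HIGH = HIGH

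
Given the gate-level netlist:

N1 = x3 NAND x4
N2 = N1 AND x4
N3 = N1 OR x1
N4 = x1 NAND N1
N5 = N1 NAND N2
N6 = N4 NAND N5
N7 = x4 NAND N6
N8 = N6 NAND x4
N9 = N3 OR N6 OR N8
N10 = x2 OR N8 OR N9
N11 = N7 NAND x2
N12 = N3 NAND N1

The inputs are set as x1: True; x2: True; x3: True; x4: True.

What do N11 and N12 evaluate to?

N1 = x3 NAND x4 = True NAND True = False
N2 = N1 AND x4 = False AND True = False
N3 = N1 OR x1 = False OR True = True
N4 = x1 NAND N1 = True NAND False = True
N5 = N1 NAND N2 = False NAND False = True
N6 = N4 NAND N5 = True NAND True = False
N7 = x4 NAND N6 = True NAND False = True
N11 = N7 NAND x2 = True NAND True = False
N12 = N3 NAND N1 = True NAND False = True

N11 = False  N12 = True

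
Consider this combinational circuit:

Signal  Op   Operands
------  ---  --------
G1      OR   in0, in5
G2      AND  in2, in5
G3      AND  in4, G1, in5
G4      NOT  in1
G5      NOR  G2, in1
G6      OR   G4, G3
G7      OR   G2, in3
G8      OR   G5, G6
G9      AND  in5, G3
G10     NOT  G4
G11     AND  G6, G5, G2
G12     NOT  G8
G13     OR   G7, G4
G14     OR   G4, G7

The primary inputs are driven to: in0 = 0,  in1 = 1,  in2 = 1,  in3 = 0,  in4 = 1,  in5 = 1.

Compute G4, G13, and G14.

G4 = 0; G13 = 1; G14 = 1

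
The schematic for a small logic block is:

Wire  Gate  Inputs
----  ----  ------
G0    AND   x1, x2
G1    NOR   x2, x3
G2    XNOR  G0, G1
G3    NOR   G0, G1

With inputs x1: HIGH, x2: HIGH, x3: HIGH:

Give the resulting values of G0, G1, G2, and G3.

G0 = HIGH  G1 = LOW  G2 = LOW  G3 = LOW

G0 = x1 AND x2 = HIGH AND HIGH = HIGH
G1 = x2 NOR x3 = HIGH NOR HIGH = LOW
G2 = G0 XNOR G1 = HIGH XNOR LOW = LOW
G3 = G0 NOR G1 = HIGH NOR LOW = LOW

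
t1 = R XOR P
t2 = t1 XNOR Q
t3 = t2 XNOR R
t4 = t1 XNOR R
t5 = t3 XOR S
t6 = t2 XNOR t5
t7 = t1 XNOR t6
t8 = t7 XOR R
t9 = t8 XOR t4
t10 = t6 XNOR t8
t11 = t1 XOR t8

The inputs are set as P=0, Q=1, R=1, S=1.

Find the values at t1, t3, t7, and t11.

t1 = 1  t3 = 1  t7 = 0  t11 = 0

t1 = R XOR P = 1 XOR 0 = 1
t2 = t1 XNOR Q = 1 XNOR 1 = 1
t3 = t2 XNOR R = 1 XNOR 1 = 1
t5 = t3 XOR S = 1 XOR 1 = 0
t6 = t2 XNOR t5 = 1 XNOR 0 = 0
t7 = t1 XNOR t6 = 1 XNOR 0 = 0
t8 = t7 XOR R = 0 XOR 1 = 1
t11 = t1 XOR t8 = 1 XOR 1 = 0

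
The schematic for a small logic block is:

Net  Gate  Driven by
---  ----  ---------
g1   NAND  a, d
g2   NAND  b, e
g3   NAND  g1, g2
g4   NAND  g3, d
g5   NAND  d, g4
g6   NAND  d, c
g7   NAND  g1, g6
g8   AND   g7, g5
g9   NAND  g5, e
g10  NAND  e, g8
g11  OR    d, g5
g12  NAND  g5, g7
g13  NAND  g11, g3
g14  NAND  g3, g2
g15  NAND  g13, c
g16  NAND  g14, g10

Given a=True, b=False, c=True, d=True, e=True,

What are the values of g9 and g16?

g9 = False, g16 = True

g1 = a NAND d = True NAND True = False
g2 = b NAND e = False NAND True = True
g3 = g1 NAND g2 = False NAND True = True
g4 = g3 NAND d = True NAND True = False
g5 = d NAND g4 = True NAND False = True
g6 = d NAND c = True NAND True = False
g7 = g1 NAND g6 = False NAND False = True
g8 = g7 AND g5 = True AND True = True
g9 = g5 NAND e = True NAND True = False
g10 = e NAND g8 = True NAND True = False
g14 = g3 NAND g2 = True NAND True = False
g16 = g14 NAND g10 = False NAND False = True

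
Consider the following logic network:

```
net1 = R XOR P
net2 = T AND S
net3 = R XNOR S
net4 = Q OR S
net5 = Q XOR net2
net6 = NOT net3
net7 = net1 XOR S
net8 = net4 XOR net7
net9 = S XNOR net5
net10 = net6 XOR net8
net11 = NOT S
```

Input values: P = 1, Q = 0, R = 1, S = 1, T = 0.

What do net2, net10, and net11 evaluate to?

net2 = 0, net10 = 0, net11 = 0

net1 = R XOR P = 1 XOR 1 = 0
net2 = T AND S = 0 AND 1 = 0
net3 = R XNOR S = 1 XNOR 1 = 1
net4 = Q OR S = 0 OR 1 = 1
net6 = NOT net3 = NOT 1 = 0
net7 = net1 XOR S = 0 XOR 1 = 1
net8 = net4 XOR net7 = 1 XOR 1 = 0
net10 = net6 XOR net8 = 0 XOR 0 = 0
net11 = NOT S = NOT 1 = 0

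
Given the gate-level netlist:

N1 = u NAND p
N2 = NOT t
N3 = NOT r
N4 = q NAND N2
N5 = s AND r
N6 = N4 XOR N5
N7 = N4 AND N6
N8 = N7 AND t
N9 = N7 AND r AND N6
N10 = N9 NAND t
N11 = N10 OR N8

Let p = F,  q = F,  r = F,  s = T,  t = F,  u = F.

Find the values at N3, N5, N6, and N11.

N3 = T, N5 = F, N6 = T, N11 = T

N2 = NOT t = NOT F = T
N3 = NOT r = NOT F = T
N4 = q NAND N2 = F NAND T = T
N5 = s AND r = T AND F = F
N6 = N4 XOR N5 = T XOR F = T
N7 = N4 AND N6 = T AND T = T
N8 = N7 AND t = T AND F = F
N9 = N7 AND r AND N6 = T AND F AND T = F
N10 = N9 NAND t = F NAND F = T
N11 = N10 OR N8 = T OR F = T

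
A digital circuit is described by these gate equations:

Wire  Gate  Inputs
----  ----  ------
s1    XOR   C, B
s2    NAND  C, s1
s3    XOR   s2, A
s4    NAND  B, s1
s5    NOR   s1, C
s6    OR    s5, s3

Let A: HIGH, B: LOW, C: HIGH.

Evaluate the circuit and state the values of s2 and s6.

s1 = C XOR B = HIGH XOR LOW = HIGH
s2 = C NAND s1 = HIGH NAND HIGH = LOW
s3 = s2 XOR A = LOW XOR HIGH = HIGH
s5 = s1 NOR C = HIGH NOR HIGH = LOW
s6 = s5 OR s3 = LOW OR HIGH = HIGH

s2 = LOW, s6 = HIGH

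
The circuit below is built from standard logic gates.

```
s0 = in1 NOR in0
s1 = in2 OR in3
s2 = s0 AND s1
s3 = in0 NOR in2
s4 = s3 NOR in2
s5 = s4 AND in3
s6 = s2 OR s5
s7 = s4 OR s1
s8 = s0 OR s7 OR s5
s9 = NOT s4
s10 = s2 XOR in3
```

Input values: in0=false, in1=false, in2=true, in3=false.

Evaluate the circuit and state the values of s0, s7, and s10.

s0 = in1 NOR in0 = false NOR false = true
s1 = in2 OR in3 = true OR false = true
s2 = s0 AND s1 = true AND true = true
s3 = in0 NOR in2 = false NOR true = false
s4 = s3 NOR in2 = false NOR true = false
s7 = s4 OR s1 = false OR true = true
s10 = s2 XOR in3 = true XOR false = true

s0 = true; s7 = true; s10 = true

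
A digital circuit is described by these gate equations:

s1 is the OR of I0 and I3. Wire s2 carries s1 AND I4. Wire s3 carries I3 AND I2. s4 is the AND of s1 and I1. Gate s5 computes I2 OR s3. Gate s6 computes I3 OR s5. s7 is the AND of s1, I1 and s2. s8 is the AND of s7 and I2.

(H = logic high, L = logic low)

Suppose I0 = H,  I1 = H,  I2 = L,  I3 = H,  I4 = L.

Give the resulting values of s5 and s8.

s1 = I0 OR I3 = H OR H = H
s2 = s1 AND I4 = H AND L = L
s3 = I3 AND I2 = H AND L = L
s5 = I2 OR s3 = L OR L = L
s7 = s1 AND I1 AND s2 = H AND H AND L = L
s8 = s7 AND I2 = L AND L = L

s5 = L  s8 = L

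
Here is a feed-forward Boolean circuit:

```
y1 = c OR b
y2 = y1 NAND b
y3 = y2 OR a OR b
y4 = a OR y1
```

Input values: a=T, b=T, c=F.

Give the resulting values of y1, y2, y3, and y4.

y1 = T; y2 = F; y3 = T; y4 = T

y1 = c OR b = F OR T = T
y2 = y1 NAND b = T NAND T = F
y3 = y2 OR a OR b = F OR T OR T = T
y4 = a OR y1 = T OR T = T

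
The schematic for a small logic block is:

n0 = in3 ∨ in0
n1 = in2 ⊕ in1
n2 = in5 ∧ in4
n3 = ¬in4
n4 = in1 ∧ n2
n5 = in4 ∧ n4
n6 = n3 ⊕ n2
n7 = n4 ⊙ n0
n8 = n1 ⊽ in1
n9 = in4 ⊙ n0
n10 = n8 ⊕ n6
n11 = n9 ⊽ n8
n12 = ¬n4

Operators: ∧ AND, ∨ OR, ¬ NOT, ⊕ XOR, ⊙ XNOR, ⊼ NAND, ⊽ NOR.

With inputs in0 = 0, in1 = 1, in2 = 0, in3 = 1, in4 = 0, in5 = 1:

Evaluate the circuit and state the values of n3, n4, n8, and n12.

n3 = 1, n4 = 0, n8 = 0, n12 = 1

n1 = in2 XOR in1 = 0 XOR 1 = 1
n2 = in5 AND in4 = 1 AND 0 = 0
n3 = NOT in4 = NOT 0 = 1
n4 = in1 AND n2 = 1 AND 0 = 0
n8 = n1 NOR in1 = 1 NOR 1 = 0
n12 = NOT n4 = NOT 0 = 1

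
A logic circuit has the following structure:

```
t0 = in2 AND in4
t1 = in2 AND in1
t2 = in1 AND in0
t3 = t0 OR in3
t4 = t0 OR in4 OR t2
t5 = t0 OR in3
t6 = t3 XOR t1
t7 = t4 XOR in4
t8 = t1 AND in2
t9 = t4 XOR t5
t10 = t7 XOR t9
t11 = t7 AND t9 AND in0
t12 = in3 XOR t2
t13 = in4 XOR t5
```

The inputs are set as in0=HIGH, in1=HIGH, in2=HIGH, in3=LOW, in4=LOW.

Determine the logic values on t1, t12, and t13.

t1 = HIGH; t12 = HIGH; t13 = LOW

t0 = in2 AND in4 = HIGH AND LOW = LOW
t1 = in2 AND in1 = HIGH AND HIGH = HIGH
t2 = in1 AND in0 = HIGH AND HIGH = HIGH
t5 = t0 OR in3 = LOW OR LOW = LOW
t12 = in3 XOR t2 = LOW XOR HIGH = HIGH
t13 = in4 XOR t5 = LOW XOR LOW = LOW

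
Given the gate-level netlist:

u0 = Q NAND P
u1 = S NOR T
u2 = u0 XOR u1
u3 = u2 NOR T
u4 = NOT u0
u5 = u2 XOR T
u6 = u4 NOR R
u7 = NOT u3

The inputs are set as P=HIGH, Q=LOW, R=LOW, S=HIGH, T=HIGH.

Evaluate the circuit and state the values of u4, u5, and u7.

u4 = LOW, u5 = LOW, u7 = HIGH

u0 = Q NAND P = LOW NAND HIGH = HIGH
u1 = S NOR T = HIGH NOR HIGH = LOW
u2 = u0 XOR u1 = HIGH XOR LOW = HIGH
u3 = u2 NOR T = HIGH NOR HIGH = LOW
u4 = NOT u0 = NOT HIGH = LOW
u5 = u2 XOR T = HIGH XOR HIGH = LOW
u7 = NOT u3 = NOT LOW = HIGH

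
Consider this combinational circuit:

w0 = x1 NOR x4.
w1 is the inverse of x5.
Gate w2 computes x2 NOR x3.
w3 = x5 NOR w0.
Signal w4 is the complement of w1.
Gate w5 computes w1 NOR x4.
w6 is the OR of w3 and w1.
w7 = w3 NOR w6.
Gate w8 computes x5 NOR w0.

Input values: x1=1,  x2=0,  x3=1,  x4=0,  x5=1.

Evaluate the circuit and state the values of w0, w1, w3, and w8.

w0 = 0; w1 = 0; w3 = 0; w8 = 0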